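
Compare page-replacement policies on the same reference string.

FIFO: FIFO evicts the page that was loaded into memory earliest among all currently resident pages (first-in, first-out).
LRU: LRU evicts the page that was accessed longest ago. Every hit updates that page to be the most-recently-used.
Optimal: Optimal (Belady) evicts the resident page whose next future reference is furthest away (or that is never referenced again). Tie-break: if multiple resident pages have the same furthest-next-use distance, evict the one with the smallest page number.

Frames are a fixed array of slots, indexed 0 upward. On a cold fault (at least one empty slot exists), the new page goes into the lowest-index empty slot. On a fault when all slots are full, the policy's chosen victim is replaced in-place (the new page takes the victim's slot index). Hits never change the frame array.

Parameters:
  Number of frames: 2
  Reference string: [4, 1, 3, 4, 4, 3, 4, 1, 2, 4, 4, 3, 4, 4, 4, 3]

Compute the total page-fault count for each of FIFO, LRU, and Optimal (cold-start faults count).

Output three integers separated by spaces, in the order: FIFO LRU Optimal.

--- FIFO ---
  step 0: ref 4 -> FAULT, frames=[4,-] (faults so far: 1)
  step 1: ref 1 -> FAULT, frames=[4,1] (faults so far: 2)
  step 2: ref 3 -> FAULT, evict 4, frames=[3,1] (faults so far: 3)
  step 3: ref 4 -> FAULT, evict 1, frames=[3,4] (faults so far: 4)
  step 4: ref 4 -> HIT, frames=[3,4] (faults so far: 4)
  step 5: ref 3 -> HIT, frames=[3,4] (faults so far: 4)
  step 6: ref 4 -> HIT, frames=[3,4] (faults so far: 4)
  step 7: ref 1 -> FAULT, evict 3, frames=[1,4] (faults so far: 5)
  step 8: ref 2 -> FAULT, evict 4, frames=[1,2] (faults so far: 6)
  step 9: ref 4 -> FAULT, evict 1, frames=[4,2] (faults so far: 7)
  step 10: ref 4 -> HIT, frames=[4,2] (faults so far: 7)
  step 11: ref 3 -> FAULT, evict 2, frames=[4,3] (faults so far: 8)
  step 12: ref 4 -> HIT, frames=[4,3] (faults so far: 8)
  step 13: ref 4 -> HIT, frames=[4,3] (faults so far: 8)
  step 14: ref 4 -> HIT, frames=[4,3] (faults so far: 8)
  step 15: ref 3 -> HIT, frames=[4,3] (faults so far: 8)
  FIFO total faults: 8
--- LRU ---
  step 0: ref 4 -> FAULT, frames=[4,-] (faults so far: 1)
  step 1: ref 1 -> FAULT, frames=[4,1] (faults so far: 2)
  step 2: ref 3 -> FAULT, evict 4, frames=[3,1] (faults so far: 3)
  step 3: ref 4 -> FAULT, evict 1, frames=[3,4] (faults so far: 4)
  step 4: ref 4 -> HIT, frames=[3,4] (faults so far: 4)
  step 5: ref 3 -> HIT, frames=[3,4] (faults so far: 4)
  step 6: ref 4 -> HIT, frames=[3,4] (faults so far: 4)
  step 7: ref 1 -> FAULT, evict 3, frames=[1,4] (faults so far: 5)
  step 8: ref 2 -> FAULT, evict 4, frames=[1,2] (faults so far: 6)
  step 9: ref 4 -> FAULT, evict 1, frames=[4,2] (faults so far: 7)
  step 10: ref 4 -> HIT, frames=[4,2] (faults so far: 7)
  step 11: ref 3 -> FAULT, evict 2, frames=[4,3] (faults so far: 8)
  step 12: ref 4 -> HIT, frames=[4,3] (faults so far: 8)
  step 13: ref 4 -> HIT, frames=[4,3] (faults so far: 8)
  step 14: ref 4 -> HIT, frames=[4,3] (faults so far: 8)
  step 15: ref 3 -> HIT, frames=[4,3] (faults so far: 8)
  LRU total faults: 8
--- Optimal ---
  step 0: ref 4 -> FAULT, frames=[4,-] (faults so far: 1)
  step 1: ref 1 -> FAULT, frames=[4,1] (faults so far: 2)
  step 2: ref 3 -> FAULT, evict 1, frames=[4,3] (faults so far: 3)
  step 3: ref 4 -> HIT, frames=[4,3] (faults so far: 3)
  step 4: ref 4 -> HIT, frames=[4,3] (faults so far: 3)
  step 5: ref 3 -> HIT, frames=[4,3] (faults so far: 3)
  step 6: ref 4 -> HIT, frames=[4,3] (faults so far: 3)
  step 7: ref 1 -> FAULT, evict 3, frames=[4,1] (faults so far: 4)
  step 8: ref 2 -> FAULT, evict 1, frames=[4,2] (faults so far: 5)
  step 9: ref 4 -> HIT, frames=[4,2] (faults so far: 5)
  step 10: ref 4 -> HIT, frames=[4,2] (faults so far: 5)
  step 11: ref 3 -> FAULT, evict 2, frames=[4,3] (faults so far: 6)
  step 12: ref 4 -> HIT, frames=[4,3] (faults so far: 6)
  step 13: ref 4 -> HIT, frames=[4,3] (faults so far: 6)
  step 14: ref 4 -> HIT, frames=[4,3] (faults so far: 6)
  step 15: ref 3 -> HIT, frames=[4,3] (faults so far: 6)
  Optimal total faults: 6

Answer: 8 8 6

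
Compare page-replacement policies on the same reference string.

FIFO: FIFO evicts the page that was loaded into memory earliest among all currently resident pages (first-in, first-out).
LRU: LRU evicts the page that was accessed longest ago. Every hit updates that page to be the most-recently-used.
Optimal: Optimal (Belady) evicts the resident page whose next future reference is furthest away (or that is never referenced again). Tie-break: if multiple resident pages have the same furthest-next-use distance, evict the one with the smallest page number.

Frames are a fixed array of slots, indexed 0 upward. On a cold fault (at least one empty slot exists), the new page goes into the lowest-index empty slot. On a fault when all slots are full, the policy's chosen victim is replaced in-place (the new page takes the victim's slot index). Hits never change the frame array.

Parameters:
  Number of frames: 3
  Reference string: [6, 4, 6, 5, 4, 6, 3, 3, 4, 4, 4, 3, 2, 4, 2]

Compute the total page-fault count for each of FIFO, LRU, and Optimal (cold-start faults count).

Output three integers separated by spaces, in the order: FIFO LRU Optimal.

Answer: 6 5 5

Derivation:
--- FIFO ---
  step 0: ref 6 -> FAULT, frames=[6,-,-] (faults so far: 1)
  step 1: ref 4 -> FAULT, frames=[6,4,-] (faults so far: 2)
  step 2: ref 6 -> HIT, frames=[6,4,-] (faults so far: 2)
  step 3: ref 5 -> FAULT, frames=[6,4,5] (faults so far: 3)
  step 4: ref 4 -> HIT, frames=[6,4,5] (faults so far: 3)
  step 5: ref 6 -> HIT, frames=[6,4,5] (faults so far: 3)
  step 6: ref 3 -> FAULT, evict 6, frames=[3,4,5] (faults so far: 4)
  step 7: ref 3 -> HIT, frames=[3,4,5] (faults so far: 4)
  step 8: ref 4 -> HIT, frames=[3,4,5] (faults so far: 4)
  step 9: ref 4 -> HIT, frames=[3,4,5] (faults so far: 4)
  step 10: ref 4 -> HIT, frames=[3,4,5] (faults so far: 4)
  step 11: ref 3 -> HIT, frames=[3,4,5] (faults so far: 4)
  step 12: ref 2 -> FAULT, evict 4, frames=[3,2,5] (faults so far: 5)
  step 13: ref 4 -> FAULT, evict 5, frames=[3,2,4] (faults so far: 6)
  step 14: ref 2 -> HIT, frames=[3,2,4] (faults so far: 6)
  FIFO total faults: 6
--- LRU ---
  step 0: ref 6 -> FAULT, frames=[6,-,-] (faults so far: 1)
  step 1: ref 4 -> FAULT, frames=[6,4,-] (faults so far: 2)
  step 2: ref 6 -> HIT, frames=[6,4,-] (faults so far: 2)
  step 3: ref 5 -> FAULT, frames=[6,4,5] (faults so far: 3)
  step 4: ref 4 -> HIT, frames=[6,4,5] (faults so far: 3)
  step 5: ref 6 -> HIT, frames=[6,4,5] (faults so far: 3)
  step 6: ref 3 -> FAULT, evict 5, frames=[6,4,3] (faults so far: 4)
  step 7: ref 3 -> HIT, frames=[6,4,3] (faults so far: 4)
  step 8: ref 4 -> HIT, frames=[6,4,3] (faults so far: 4)
  step 9: ref 4 -> HIT, frames=[6,4,3] (faults so far: 4)
  step 10: ref 4 -> HIT, frames=[6,4,3] (faults so far: 4)
  step 11: ref 3 -> HIT, frames=[6,4,3] (faults so far: 4)
  step 12: ref 2 -> FAULT, evict 6, frames=[2,4,3] (faults so far: 5)
  step 13: ref 4 -> HIT, frames=[2,4,3] (faults so far: 5)
  step 14: ref 2 -> HIT, frames=[2,4,3] (faults so far: 5)
  LRU total faults: 5
--- Optimal ---
  step 0: ref 6 -> FAULT, frames=[6,-,-] (faults so far: 1)
  step 1: ref 4 -> FAULT, frames=[6,4,-] (faults so far: 2)
  step 2: ref 6 -> HIT, frames=[6,4,-] (faults so far: 2)
  step 3: ref 5 -> FAULT, frames=[6,4,5] (faults so far: 3)
  step 4: ref 4 -> HIT, frames=[6,4,5] (faults so far: 3)
  step 5: ref 6 -> HIT, frames=[6,4,5] (faults so far: 3)
  step 6: ref 3 -> FAULT, evict 5, frames=[6,4,3] (faults so far: 4)
  step 7: ref 3 -> HIT, frames=[6,4,3] (faults so far: 4)
  step 8: ref 4 -> HIT, frames=[6,4,3] (faults so far: 4)
  step 9: ref 4 -> HIT, frames=[6,4,3] (faults so far: 4)
  step 10: ref 4 -> HIT, frames=[6,4,3] (faults so far: 4)
  step 11: ref 3 -> HIT, frames=[6,4,3] (faults so far: 4)
  step 12: ref 2 -> FAULT, evict 3, frames=[6,4,2] (faults so far: 5)
  step 13: ref 4 -> HIT, frames=[6,4,2] (faults so far: 5)
  step 14: ref 2 -> HIT, frames=[6,4,2] (faults so far: 5)
  Optimal total faults: 5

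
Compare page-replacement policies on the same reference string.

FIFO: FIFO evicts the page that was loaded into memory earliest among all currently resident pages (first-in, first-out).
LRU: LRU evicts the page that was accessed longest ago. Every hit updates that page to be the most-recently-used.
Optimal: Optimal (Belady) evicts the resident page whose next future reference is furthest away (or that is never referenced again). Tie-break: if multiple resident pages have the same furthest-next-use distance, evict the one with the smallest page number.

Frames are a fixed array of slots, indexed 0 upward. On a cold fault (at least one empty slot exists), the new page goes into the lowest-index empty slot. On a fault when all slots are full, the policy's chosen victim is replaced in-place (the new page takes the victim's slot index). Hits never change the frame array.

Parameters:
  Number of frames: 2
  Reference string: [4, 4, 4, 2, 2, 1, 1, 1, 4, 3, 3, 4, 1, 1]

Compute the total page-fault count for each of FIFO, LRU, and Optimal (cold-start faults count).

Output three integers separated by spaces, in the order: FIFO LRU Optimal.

--- FIFO ---
  step 0: ref 4 -> FAULT, frames=[4,-] (faults so far: 1)
  step 1: ref 4 -> HIT, frames=[4,-] (faults so far: 1)
  step 2: ref 4 -> HIT, frames=[4,-] (faults so far: 1)
  step 3: ref 2 -> FAULT, frames=[4,2] (faults so far: 2)
  step 4: ref 2 -> HIT, frames=[4,2] (faults so far: 2)
  step 5: ref 1 -> FAULT, evict 4, frames=[1,2] (faults so far: 3)
  step 6: ref 1 -> HIT, frames=[1,2] (faults so far: 3)
  step 7: ref 1 -> HIT, frames=[1,2] (faults so far: 3)
  step 8: ref 4 -> FAULT, evict 2, frames=[1,4] (faults so far: 4)
  step 9: ref 3 -> FAULT, evict 1, frames=[3,4] (faults so far: 5)
  step 10: ref 3 -> HIT, frames=[3,4] (faults so far: 5)
  step 11: ref 4 -> HIT, frames=[3,4] (faults so far: 5)
  step 12: ref 1 -> FAULT, evict 4, frames=[3,1] (faults so far: 6)
  step 13: ref 1 -> HIT, frames=[3,1] (faults so far: 6)
  FIFO total faults: 6
--- LRU ---
  step 0: ref 4 -> FAULT, frames=[4,-] (faults so far: 1)
  step 1: ref 4 -> HIT, frames=[4,-] (faults so far: 1)
  step 2: ref 4 -> HIT, frames=[4,-] (faults so far: 1)
  step 3: ref 2 -> FAULT, frames=[4,2] (faults so far: 2)
  step 4: ref 2 -> HIT, frames=[4,2] (faults so far: 2)
  step 5: ref 1 -> FAULT, evict 4, frames=[1,2] (faults so far: 3)
  step 6: ref 1 -> HIT, frames=[1,2] (faults so far: 3)
  step 7: ref 1 -> HIT, frames=[1,2] (faults so far: 3)
  step 8: ref 4 -> FAULT, evict 2, frames=[1,4] (faults so far: 4)
  step 9: ref 3 -> FAULT, evict 1, frames=[3,4] (faults so far: 5)
  step 10: ref 3 -> HIT, frames=[3,4] (faults so far: 5)
  step 11: ref 4 -> HIT, frames=[3,4] (faults so far: 5)
  step 12: ref 1 -> FAULT, evict 3, frames=[1,4] (faults so far: 6)
  step 13: ref 1 -> HIT, frames=[1,4] (faults so far: 6)
  LRU total faults: 6
--- Optimal ---
  step 0: ref 4 -> FAULT, frames=[4,-] (faults so far: 1)
  step 1: ref 4 -> HIT, frames=[4,-] (faults so far: 1)
  step 2: ref 4 -> HIT, frames=[4,-] (faults so far: 1)
  step 3: ref 2 -> FAULT, frames=[4,2] (faults so far: 2)
  step 4: ref 2 -> HIT, frames=[4,2] (faults so far: 2)
  step 5: ref 1 -> FAULT, evict 2, frames=[4,1] (faults so far: 3)
  step 6: ref 1 -> HIT, frames=[4,1] (faults so far: 3)
  step 7: ref 1 -> HIT, frames=[4,1] (faults so far: 3)
  step 8: ref 4 -> HIT, frames=[4,1] (faults so far: 3)
  step 9: ref 3 -> FAULT, evict 1, frames=[4,3] (faults so far: 4)
  step 10: ref 3 -> HIT, frames=[4,3] (faults so far: 4)
  step 11: ref 4 -> HIT, frames=[4,3] (faults so far: 4)
  step 12: ref 1 -> FAULT, evict 3, frames=[4,1] (faults so far: 5)
  step 13: ref 1 -> HIT, frames=[4,1] (faults so far: 5)
  Optimal total faults: 5

Answer: 6 6 5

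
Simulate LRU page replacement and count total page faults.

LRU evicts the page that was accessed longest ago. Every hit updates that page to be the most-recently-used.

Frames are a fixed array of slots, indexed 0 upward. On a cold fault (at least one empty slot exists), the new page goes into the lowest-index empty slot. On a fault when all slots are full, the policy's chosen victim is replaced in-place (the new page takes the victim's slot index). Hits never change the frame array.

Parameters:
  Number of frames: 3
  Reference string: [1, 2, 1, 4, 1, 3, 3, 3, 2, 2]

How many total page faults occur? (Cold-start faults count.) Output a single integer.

Step 0: ref 1 → FAULT, frames=[1,-,-]
Step 1: ref 2 → FAULT, frames=[1,2,-]
Step 2: ref 1 → HIT, frames=[1,2,-]
Step 3: ref 4 → FAULT, frames=[1,2,4]
Step 4: ref 1 → HIT, frames=[1,2,4]
Step 5: ref 3 → FAULT (evict 2), frames=[1,3,4]
Step 6: ref 3 → HIT, frames=[1,3,4]
Step 7: ref 3 → HIT, frames=[1,3,4]
Step 8: ref 2 → FAULT (evict 4), frames=[1,3,2]
Step 9: ref 2 → HIT, frames=[1,3,2]
Total faults: 5

Answer: 5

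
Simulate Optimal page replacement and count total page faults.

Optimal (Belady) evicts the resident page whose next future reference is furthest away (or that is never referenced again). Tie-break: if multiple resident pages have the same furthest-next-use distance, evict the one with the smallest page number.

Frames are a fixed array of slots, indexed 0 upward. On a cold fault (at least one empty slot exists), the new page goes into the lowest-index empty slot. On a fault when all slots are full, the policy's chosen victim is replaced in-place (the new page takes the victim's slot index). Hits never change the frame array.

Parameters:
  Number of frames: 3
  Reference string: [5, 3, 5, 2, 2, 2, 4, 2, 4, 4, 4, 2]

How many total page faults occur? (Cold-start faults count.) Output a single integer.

Answer: 4

Derivation:
Step 0: ref 5 → FAULT, frames=[5,-,-]
Step 1: ref 3 → FAULT, frames=[5,3,-]
Step 2: ref 5 → HIT, frames=[5,3,-]
Step 3: ref 2 → FAULT, frames=[5,3,2]
Step 4: ref 2 → HIT, frames=[5,3,2]
Step 5: ref 2 → HIT, frames=[5,3,2]
Step 6: ref 4 → FAULT (evict 3), frames=[5,4,2]
Step 7: ref 2 → HIT, frames=[5,4,2]
Step 8: ref 4 → HIT, frames=[5,4,2]
Step 9: ref 4 → HIT, frames=[5,4,2]
Step 10: ref 4 → HIT, frames=[5,4,2]
Step 11: ref 2 → HIT, frames=[5,4,2]
Total faults: 4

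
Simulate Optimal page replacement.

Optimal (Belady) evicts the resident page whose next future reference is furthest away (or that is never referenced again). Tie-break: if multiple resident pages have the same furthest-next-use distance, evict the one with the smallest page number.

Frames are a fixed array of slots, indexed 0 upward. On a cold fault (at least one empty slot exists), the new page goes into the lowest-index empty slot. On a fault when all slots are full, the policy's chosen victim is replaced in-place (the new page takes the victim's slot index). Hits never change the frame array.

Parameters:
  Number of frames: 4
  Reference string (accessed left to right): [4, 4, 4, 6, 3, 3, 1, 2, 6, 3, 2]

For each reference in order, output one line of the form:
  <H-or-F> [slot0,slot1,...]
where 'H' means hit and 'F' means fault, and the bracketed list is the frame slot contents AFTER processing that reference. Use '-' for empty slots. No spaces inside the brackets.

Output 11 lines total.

F [4,-,-,-]
H [4,-,-,-]
H [4,-,-,-]
F [4,6,-,-]
F [4,6,3,-]
H [4,6,3,-]
F [4,6,3,1]
F [4,6,3,2]
H [4,6,3,2]
H [4,6,3,2]
H [4,6,3,2]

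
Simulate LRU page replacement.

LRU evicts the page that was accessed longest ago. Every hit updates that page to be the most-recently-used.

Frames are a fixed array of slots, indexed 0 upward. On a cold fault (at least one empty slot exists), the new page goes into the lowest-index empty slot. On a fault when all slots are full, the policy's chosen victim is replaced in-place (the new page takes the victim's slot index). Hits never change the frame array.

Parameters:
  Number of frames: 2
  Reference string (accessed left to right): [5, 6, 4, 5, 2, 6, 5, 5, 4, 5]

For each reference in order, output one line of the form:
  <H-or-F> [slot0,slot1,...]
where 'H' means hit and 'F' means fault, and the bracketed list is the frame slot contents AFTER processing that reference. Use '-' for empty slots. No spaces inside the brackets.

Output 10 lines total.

F [5,-]
F [5,6]
F [4,6]
F [4,5]
F [2,5]
F [2,6]
F [5,6]
H [5,6]
F [5,4]
H [5,4]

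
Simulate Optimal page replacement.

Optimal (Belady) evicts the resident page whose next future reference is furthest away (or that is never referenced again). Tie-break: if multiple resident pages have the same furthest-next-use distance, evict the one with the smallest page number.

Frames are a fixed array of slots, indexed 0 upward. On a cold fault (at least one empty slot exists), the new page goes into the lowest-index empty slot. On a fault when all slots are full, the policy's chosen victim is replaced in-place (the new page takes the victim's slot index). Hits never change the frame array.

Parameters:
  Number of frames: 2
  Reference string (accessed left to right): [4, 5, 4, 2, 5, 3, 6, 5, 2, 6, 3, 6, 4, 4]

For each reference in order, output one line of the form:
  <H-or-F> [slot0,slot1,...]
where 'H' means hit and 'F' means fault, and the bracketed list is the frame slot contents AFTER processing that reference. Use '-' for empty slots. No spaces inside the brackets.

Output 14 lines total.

F [4,-]
F [4,5]
H [4,5]
F [2,5]
H [2,5]
F [3,5]
F [6,5]
H [6,5]
F [6,2]
H [6,2]
F [6,3]
H [6,3]
F [6,4]
H [6,4]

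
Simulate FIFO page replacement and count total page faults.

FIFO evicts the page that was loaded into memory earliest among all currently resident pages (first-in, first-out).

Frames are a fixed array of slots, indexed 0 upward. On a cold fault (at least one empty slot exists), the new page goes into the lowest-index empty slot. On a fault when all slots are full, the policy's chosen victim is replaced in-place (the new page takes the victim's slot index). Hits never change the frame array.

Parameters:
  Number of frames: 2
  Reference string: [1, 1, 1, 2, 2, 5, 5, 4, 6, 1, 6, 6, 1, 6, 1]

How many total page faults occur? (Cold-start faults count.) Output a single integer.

Step 0: ref 1 → FAULT, frames=[1,-]
Step 1: ref 1 → HIT, frames=[1,-]
Step 2: ref 1 → HIT, frames=[1,-]
Step 3: ref 2 → FAULT, frames=[1,2]
Step 4: ref 2 → HIT, frames=[1,2]
Step 5: ref 5 → FAULT (evict 1), frames=[5,2]
Step 6: ref 5 → HIT, frames=[5,2]
Step 7: ref 4 → FAULT (evict 2), frames=[5,4]
Step 8: ref 6 → FAULT (evict 5), frames=[6,4]
Step 9: ref 1 → FAULT (evict 4), frames=[6,1]
Step 10: ref 6 → HIT, frames=[6,1]
Step 11: ref 6 → HIT, frames=[6,1]
Step 12: ref 1 → HIT, frames=[6,1]
Step 13: ref 6 → HIT, frames=[6,1]
Step 14: ref 1 → HIT, frames=[6,1]
Total faults: 6

Answer: 6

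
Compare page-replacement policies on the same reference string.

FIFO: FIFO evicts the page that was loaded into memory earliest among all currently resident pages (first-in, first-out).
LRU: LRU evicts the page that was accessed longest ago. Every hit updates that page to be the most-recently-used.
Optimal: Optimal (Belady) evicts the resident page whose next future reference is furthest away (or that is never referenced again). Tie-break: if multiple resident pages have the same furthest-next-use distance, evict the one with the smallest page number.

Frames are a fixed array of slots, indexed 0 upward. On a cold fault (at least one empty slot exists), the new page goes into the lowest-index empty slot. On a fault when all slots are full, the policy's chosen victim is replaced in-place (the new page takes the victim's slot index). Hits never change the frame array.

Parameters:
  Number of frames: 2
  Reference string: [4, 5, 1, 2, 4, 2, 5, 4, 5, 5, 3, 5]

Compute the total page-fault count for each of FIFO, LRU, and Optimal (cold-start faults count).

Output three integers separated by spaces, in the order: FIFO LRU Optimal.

--- FIFO ---
  step 0: ref 4 -> FAULT, frames=[4,-] (faults so far: 1)
  step 1: ref 5 -> FAULT, frames=[4,5] (faults so far: 2)
  step 2: ref 1 -> FAULT, evict 4, frames=[1,5] (faults so far: 3)
  step 3: ref 2 -> FAULT, evict 5, frames=[1,2] (faults so far: 4)
  step 4: ref 4 -> FAULT, evict 1, frames=[4,2] (faults so far: 5)
  step 5: ref 2 -> HIT, frames=[4,2] (faults so far: 5)
  step 6: ref 5 -> FAULT, evict 2, frames=[4,5] (faults so far: 6)
  step 7: ref 4 -> HIT, frames=[4,5] (faults so far: 6)
  step 8: ref 5 -> HIT, frames=[4,5] (faults so far: 6)
  step 9: ref 5 -> HIT, frames=[4,5] (faults so far: 6)
  step 10: ref 3 -> FAULT, evict 4, frames=[3,5] (faults so far: 7)
  step 11: ref 5 -> HIT, frames=[3,5] (faults so far: 7)
  FIFO total faults: 7
--- LRU ---
  step 0: ref 4 -> FAULT, frames=[4,-] (faults so far: 1)
  step 1: ref 5 -> FAULT, frames=[4,5] (faults so far: 2)
  step 2: ref 1 -> FAULT, evict 4, frames=[1,5] (faults so far: 3)
  step 3: ref 2 -> FAULT, evict 5, frames=[1,2] (faults so far: 4)
  step 4: ref 4 -> FAULT, evict 1, frames=[4,2] (faults so far: 5)
  step 5: ref 2 -> HIT, frames=[4,2] (faults so far: 5)
  step 6: ref 5 -> FAULT, evict 4, frames=[5,2] (faults so far: 6)
  step 7: ref 4 -> FAULT, evict 2, frames=[5,4] (faults so far: 7)
  step 8: ref 5 -> HIT, frames=[5,4] (faults so far: 7)
  step 9: ref 5 -> HIT, frames=[5,4] (faults so far: 7)
  step 10: ref 3 -> FAULT, evict 4, frames=[5,3] (faults so far: 8)
  step 11: ref 5 -> HIT, frames=[5,3] (faults so far: 8)
  LRU total faults: 8
--- Optimal ---
  step 0: ref 4 -> FAULT, frames=[4,-] (faults so far: 1)
  step 1: ref 5 -> FAULT, frames=[4,5] (faults so far: 2)
  step 2: ref 1 -> FAULT, evict 5, frames=[4,1] (faults so far: 3)
  step 3: ref 2 -> FAULT, evict 1, frames=[4,2] (faults so far: 4)
  step 4: ref 4 -> HIT, frames=[4,2] (faults so far: 4)
  step 5: ref 2 -> HIT, frames=[4,2] (faults so far: 4)
  step 6: ref 5 -> FAULT, evict 2, frames=[4,5] (faults so far: 5)
  step 7: ref 4 -> HIT, frames=[4,5] (faults so far: 5)
  step 8: ref 5 -> HIT, frames=[4,5] (faults so far: 5)
  step 9: ref 5 -> HIT, frames=[4,5] (faults so far: 5)
  step 10: ref 3 -> FAULT, evict 4, frames=[3,5] (faults so far: 6)
  step 11: ref 5 -> HIT, frames=[3,5] (faults so far: 6)
  Optimal total faults: 6

Answer: 7 8 6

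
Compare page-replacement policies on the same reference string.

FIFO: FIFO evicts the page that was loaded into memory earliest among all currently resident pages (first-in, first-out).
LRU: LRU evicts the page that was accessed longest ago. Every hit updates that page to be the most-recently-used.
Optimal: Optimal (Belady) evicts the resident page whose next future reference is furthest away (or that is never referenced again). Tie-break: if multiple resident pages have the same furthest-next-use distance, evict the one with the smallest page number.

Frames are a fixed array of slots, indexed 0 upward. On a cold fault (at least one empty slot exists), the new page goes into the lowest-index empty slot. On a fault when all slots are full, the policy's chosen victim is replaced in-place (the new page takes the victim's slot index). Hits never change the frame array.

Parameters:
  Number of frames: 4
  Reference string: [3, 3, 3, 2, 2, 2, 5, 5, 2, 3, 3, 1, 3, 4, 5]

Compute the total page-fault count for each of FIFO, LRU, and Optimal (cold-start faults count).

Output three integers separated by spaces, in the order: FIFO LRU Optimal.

--- FIFO ---
  step 0: ref 3 -> FAULT, frames=[3,-,-,-] (faults so far: 1)
  step 1: ref 3 -> HIT, frames=[3,-,-,-] (faults so far: 1)
  step 2: ref 3 -> HIT, frames=[3,-,-,-] (faults so far: 1)
  step 3: ref 2 -> FAULT, frames=[3,2,-,-] (faults so far: 2)
  step 4: ref 2 -> HIT, frames=[3,2,-,-] (faults so far: 2)
  step 5: ref 2 -> HIT, frames=[3,2,-,-] (faults so far: 2)
  step 6: ref 5 -> FAULT, frames=[3,2,5,-] (faults so far: 3)
  step 7: ref 5 -> HIT, frames=[3,2,5,-] (faults so far: 3)
  step 8: ref 2 -> HIT, frames=[3,2,5,-] (faults so far: 3)
  step 9: ref 3 -> HIT, frames=[3,2,5,-] (faults so far: 3)
  step 10: ref 3 -> HIT, frames=[3,2,5,-] (faults so far: 3)
  step 11: ref 1 -> FAULT, frames=[3,2,5,1] (faults so far: 4)
  step 12: ref 3 -> HIT, frames=[3,2,5,1] (faults so far: 4)
  step 13: ref 4 -> FAULT, evict 3, frames=[4,2,5,1] (faults so far: 5)
  step 14: ref 5 -> HIT, frames=[4,2,5,1] (faults so far: 5)
  FIFO total faults: 5
--- LRU ---
  step 0: ref 3 -> FAULT, frames=[3,-,-,-] (faults so far: 1)
  step 1: ref 3 -> HIT, frames=[3,-,-,-] (faults so far: 1)
  step 2: ref 3 -> HIT, frames=[3,-,-,-] (faults so far: 1)
  step 3: ref 2 -> FAULT, frames=[3,2,-,-] (faults so far: 2)
  step 4: ref 2 -> HIT, frames=[3,2,-,-] (faults so far: 2)
  step 5: ref 2 -> HIT, frames=[3,2,-,-] (faults so far: 2)
  step 6: ref 5 -> FAULT, frames=[3,2,5,-] (faults so far: 3)
  step 7: ref 5 -> HIT, frames=[3,2,5,-] (faults so far: 3)
  step 8: ref 2 -> HIT, frames=[3,2,5,-] (faults so far: 3)
  step 9: ref 3 -> HIT, frames=[3,2,5,-] (faults so far: 3)
  step 10: ref 3 -> HIT, frames=[3,2,5,-] (faults so far: 3)
  step 11: ref 1 -> FAULT, frames=[3,2,5,1] (faults so far: 4)
  step 12: ref 3 -> HIT, frames=[3,2,5,1] (faults so far: 4)
  step 13: ref 4 -> FAULT, evict 5, frames=[3,2,4,1] (faults so far: 5)
  step 14: ref 5 -> FAULT, evict 2, frames=[3,5,4,1] (faults so far: 6)
  LRU total faults: 6
--- Optimal ---
  step 0: ref 3 -> FAULT, frames=[3,-,-,-] (faults so far: 1)
  step 1: ref 3 -> HIT, frames=[3,-,-,-] (faults so far: 1)
  step 2: ref 3 -> HIT, frames=[3,-,-,-] (faults so far: 1)
  step 3: ref 2 -> FAULT, frames=[3,2,-,-] (faults so far: 2)
  step 4: ref 2 -> HIT, frames=[3,2,-,-] (faults so far: 2)
  step 5: ref 2 -> HIT, frames=[3,2,-,-] (faults so far: 2)
  step 6: ref 5 -> FAULT, frames=[3,2,5,-] (faults so far: 3)
  step 7: ref 5 -> HIT, frames=[3,2,5,-] (faults so far: 3)
  step 8: ref 2 -> HIT, frames=[3,2,5,-] (faults so far: 3)
  step 9: ref 3 -> HIT, frames=[3,2,5,-] (faults so far: 3)
  step 10: ref 3 -> HIT, frames=[3,2,5,-] (faults so far: 3)
  step 11: ref 1 -> FAULT, frames=[3,2,5,1] (faults so far: 4)
  step 12: ref 3 -> HIT, frames=[3,2,5,1] (faults so far: 4)
  step 13: ref 4 -> FAULT, evict 1, frames=[3,2,5,4] (faults so far: 5)
  step 14: ref 5 -> HIT, frames=[3,2,5,4] (faults so far: 5)
  Optimal total faults: 5

Answer: 5 6 5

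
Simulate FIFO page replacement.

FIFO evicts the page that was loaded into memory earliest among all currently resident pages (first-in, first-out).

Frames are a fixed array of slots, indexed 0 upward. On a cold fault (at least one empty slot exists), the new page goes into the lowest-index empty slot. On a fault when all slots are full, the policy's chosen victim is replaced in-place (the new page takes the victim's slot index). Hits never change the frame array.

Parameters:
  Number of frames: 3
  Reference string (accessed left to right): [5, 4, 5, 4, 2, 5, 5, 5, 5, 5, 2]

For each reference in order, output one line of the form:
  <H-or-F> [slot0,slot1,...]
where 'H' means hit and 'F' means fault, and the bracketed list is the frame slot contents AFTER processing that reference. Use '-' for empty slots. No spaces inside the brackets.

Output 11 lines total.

F [5,-,-]
F [5,4,-]
H [5,4,-]
H [5,4,-]
F [5,4,2]
H [5,4,2]
H [5,4,2]
H [5,4,2]
H [5,4,2]
H [5,4,2]
H [5,4,2]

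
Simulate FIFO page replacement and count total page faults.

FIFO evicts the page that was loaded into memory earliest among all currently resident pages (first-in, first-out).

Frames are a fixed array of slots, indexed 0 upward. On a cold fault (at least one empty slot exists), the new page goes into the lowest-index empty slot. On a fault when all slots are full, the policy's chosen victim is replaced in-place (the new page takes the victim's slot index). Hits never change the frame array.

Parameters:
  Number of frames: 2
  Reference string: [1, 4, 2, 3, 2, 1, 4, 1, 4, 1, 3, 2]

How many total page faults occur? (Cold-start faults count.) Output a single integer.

Step 0: ref 1 → FAULT, frames=[1,-]
Step 1: ref 4 → FAULT, frames=[1,4]
Step 2: ref 2 → FAULT (evict 1), frames=[2,4]
Step 3: ref 3 → FAULT (evict 4), frames=[2,3]
Step 4: ref 2 → HIT, frames=[2,3]
Step 5: ref 1 → FAULT (evict 2), frames=[1,3]
Step 6: ref 4 → FAULT (evict 3), frames=[1,4]
Step 7: ref 1 → HIT, frames=[1,4]
Step 8: ref 4 → HIT, frames=[1,4]
Step 9: ref 1 → HIT, frames=[1,4]
Step 10: ref 3 → FAULT (evict 1), frames=[3,4]
Step 11: ref 2 → FAULT (evict 4), frames=[3,2]
Total faults: 8

Answer: 8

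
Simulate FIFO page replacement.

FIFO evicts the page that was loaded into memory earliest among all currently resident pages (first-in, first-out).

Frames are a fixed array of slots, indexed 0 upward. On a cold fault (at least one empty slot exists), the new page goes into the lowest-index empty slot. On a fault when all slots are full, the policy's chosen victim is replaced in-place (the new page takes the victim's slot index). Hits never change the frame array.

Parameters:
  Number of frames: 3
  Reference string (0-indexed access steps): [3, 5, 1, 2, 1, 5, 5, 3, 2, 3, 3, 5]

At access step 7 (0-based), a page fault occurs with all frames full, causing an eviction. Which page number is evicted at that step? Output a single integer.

Step 0: ref 3 -> FAULT, frames=[3,-,-]
Step 1: ref 5 -> FAULT, frames=[3,5,-]
Step 2: ref 1 -> FAULT, frames=[3,5,1]
Step 3: ref 2 -> FAULT, evict 3, frames=[2,5,1]
Step 4: ref 1 -> HIT, frames=[2,5,1]
Step 5: ref 5 -> HIT, frames=[2,5,1]
Step 6: ref 5 -> HIT, frames=[2,5,1]
Step 7: ref 3 -> FAULT, evict 5, frames=[2,3,1]
At step 7: evicted page 5

Answer: 5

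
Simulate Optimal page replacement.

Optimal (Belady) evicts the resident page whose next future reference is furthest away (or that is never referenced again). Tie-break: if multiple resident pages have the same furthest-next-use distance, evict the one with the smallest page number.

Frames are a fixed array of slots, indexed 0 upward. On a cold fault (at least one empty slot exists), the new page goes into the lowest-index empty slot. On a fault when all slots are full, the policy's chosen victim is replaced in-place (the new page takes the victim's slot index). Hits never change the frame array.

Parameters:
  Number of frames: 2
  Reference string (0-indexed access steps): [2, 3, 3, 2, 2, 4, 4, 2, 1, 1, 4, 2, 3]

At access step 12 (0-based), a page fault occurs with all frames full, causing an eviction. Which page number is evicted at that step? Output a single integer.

Answer: 2

Derivation:
Step 0: ref 2 -> FAULT, frames=[2,-]
Step 1: ref 3 -> FAULT, frames=[2,3]
Step 2: ref 3 -> HIT, frames=[2,3]
Step 3: ref 2 -> HIT, frames=[2,3]
Step 4: ref 2 -> HIT, frames=[2,3]
Step 5: ref 4 -> FAULT, evict 3, frames=[2,4]
Step 6: ref 4 -> HIT, frames=[2,4]
Step 7: ref 2 -> HIT, frames=[2,4]
Step 8: ref 1 -> FAULT, evict 2, frames=[1,4]
Step 9: ref 1 -> HIT, frames=[1,4]
Step 10: ref 4 -> HIT, frames=[1,4]
Step 11: ref 2 -> FAULT, evict 1, frames=[2,4]
Step 12: ref 3 -> FAULT, evict 2, frames=[3,4]
At step 12: evicted page 2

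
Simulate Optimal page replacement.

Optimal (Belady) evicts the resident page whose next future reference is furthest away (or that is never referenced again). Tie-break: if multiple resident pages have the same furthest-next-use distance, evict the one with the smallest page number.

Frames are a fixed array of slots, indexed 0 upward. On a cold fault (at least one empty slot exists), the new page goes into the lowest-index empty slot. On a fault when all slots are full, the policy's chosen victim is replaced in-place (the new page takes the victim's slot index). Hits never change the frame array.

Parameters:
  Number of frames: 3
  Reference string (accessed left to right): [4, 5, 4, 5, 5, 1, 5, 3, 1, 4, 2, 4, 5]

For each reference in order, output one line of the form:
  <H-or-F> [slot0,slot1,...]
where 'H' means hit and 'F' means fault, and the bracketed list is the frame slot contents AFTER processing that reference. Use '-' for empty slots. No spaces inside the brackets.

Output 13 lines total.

F [4,-,-]
F [4,5,-]
H [4,5,-]
H [4,5,-]
H [4,5,-]
F [4,5,1]
H [4,5,1]
F [4,3,1]
H [4,3,1]
H [4,3,1]
F [4,3,2]
H [4,3,2]
F [4,3,5]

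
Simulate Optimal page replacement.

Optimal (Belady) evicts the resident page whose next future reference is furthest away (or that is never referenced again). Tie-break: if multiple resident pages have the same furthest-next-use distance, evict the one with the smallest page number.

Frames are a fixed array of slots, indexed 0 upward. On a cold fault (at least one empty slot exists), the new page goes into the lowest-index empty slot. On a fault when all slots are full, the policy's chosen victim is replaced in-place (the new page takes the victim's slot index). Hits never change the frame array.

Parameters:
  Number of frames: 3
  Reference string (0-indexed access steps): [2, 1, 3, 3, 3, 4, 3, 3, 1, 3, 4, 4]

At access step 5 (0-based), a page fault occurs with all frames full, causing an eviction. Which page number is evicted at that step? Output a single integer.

Answer: 2

Derivation:
Step 0: ref 2 -> FAULT, frames=[2,-,-]
Step 1: ref 1 -> FAULT, frames=[2,1,-]
Step 2: ref 3 -> FAULT, frames=[2,1,3]
Step 3: ref 3 -> HIT, frames=[2,1,3]
Step 4: ref 3 -> HIT, frames=[2,1,3]
Step 5: ref 4 -> FAULT, evict 2, frames=[4,1,3]
At step 5: evicted page 2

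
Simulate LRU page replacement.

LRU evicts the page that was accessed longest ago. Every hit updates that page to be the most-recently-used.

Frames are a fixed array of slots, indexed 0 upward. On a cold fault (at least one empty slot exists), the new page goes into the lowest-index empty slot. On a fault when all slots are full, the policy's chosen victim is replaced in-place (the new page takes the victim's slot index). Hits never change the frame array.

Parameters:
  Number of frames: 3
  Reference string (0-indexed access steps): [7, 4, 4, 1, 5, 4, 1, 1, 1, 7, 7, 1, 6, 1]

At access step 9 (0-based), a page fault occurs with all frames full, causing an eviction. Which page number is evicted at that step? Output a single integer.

Step 0: ref 7 -> FAULT, frames=[7,-,-]
Step 1: ref 4 -> FAULT, frames=[7,4,-]
Step 2: ref 4 -> HIT, frames=[7,4,-]
Step 3: ref 1 -> FAULT, frames=[7,4,1]
Step 4: ref 5 -> FAULT, evict 7, frames=[5,4,1]
Step 5: ref 4 -> HIT, frames=[5,4,1]
Step 6: ref 1 -> HIT, frames=[5,4,1]
Step 7: ref 1 -> HIT, frames=[5,4,1]
Step 8: ref 1 -> HIT, frames=[5,4,1]
Step 9: ref 7 -> FAULT, evict 5, frames=[7,4,1]
At step 9: evicted page 5

Answer: 5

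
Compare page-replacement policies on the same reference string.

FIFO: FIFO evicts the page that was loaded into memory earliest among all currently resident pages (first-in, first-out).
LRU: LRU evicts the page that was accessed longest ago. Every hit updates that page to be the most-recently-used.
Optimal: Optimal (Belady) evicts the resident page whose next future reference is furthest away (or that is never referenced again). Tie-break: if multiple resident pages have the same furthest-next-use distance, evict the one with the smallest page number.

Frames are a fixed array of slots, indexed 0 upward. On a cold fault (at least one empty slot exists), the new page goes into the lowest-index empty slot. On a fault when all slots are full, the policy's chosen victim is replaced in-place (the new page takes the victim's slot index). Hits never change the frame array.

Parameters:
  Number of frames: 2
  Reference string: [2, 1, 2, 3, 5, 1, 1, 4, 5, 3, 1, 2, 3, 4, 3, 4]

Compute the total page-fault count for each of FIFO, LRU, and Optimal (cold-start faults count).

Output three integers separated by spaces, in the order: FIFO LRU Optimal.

--- FIFO ---
  step 0: ref 2 -> FAULT, frames=[2,-] (faults so far: 1)
  step 1: ref 1 -> FAULT, frames=[2,1] (faults so far: 2)
  step 2: ref 2 -> HIT, frames=[2,1] (faults so far: 2)
  step 3: ref 3 -> FAULT, evict 2, frames=[3,1] (faults so far: 3)
  step 4: ref 5 -> FAULT, evict 1, frames=[3,5] (faults so far: 4)
  step 5: ref 1 -> FAULT, evict 3, frames=[1,5] (faults so far: 5)
  step 6: ref 1 -> HIT, frames=[1,5] (faults so far: 5)
  step 7: ref 4 -> FAULT, evict 5, frames=[1,4] (faults so far: 6)
  step 8: ref 5 -> FAULT, evict 1, frames=[5,4] (faults so far: 7)
  step 9: ref 3 -> FAULT, evict 4, frames=[5,3] (faults so far: 8)
  step 10: ref 1 -> FAULT, evict 5, frames=[1,3] (faults so far: 9)
  step 11: ref 2 -> FAULT, evict 3, frames=[1,2] (faults so far: 10)
  step 12: ref 3 -> FAULT, evict 1, frames=[3,2] (faults so far: 11)
  step 13: ref 4 -> FAULT, evict 2, frames=[3,4] (faults so far: 12)
  step 14: ref 3 -> HIT, frames=[3,4] (faults so far: 12)
  step 15: ref 4 -> HIT, frames=[3,4] (faults so far: 12)
  FIFO total faults: 12
--- LRU ---
  step 0: ref 2 -> FAULT, frames=[2,-] (faults so far: 1)
  step 1: ref 1 -> FAULT, frames=[2,1] (faults so far: 2)
  step 2: ref 2 -> HIT, frames=[2,1] (faults so far: 2)
  step 3: ref 3 -> FAULT, evict 1, frames=[2,3] (faults so far: 3)
  step 4: ref 5 -> FAULT, evict 2, frames=[5,3] (faults so far: 4)
  step 5: ref 1 -> FAULT, evict 3, frames=[5,1] (faults so far: 5)
  step 6: ref 1 -> HIT, frames=[5,1] (faults so far: 5)
  step 7: ref 4 -> FAULT, evict 5, frames=[4,1] (faults so far: 6)
  step 8: ref 5 -> FAULT, evict 1, frames=[4,5] (faults so far: 7)
  step 9: ref 3 -> FAULT, evict 4, frames=[3,5] (faults so far: 8)
  step 10: ref 1 -> FAULT, evict 5, frames=[3,1] (faults so far: 9)
  step 11: ref 2 -> FAULT, evict 3, frames=[2,1] (faults so far: 10)
  step 12: ref 3 -> FAULT, evict 1, frames=[2,3] (faults so far: 11)
  step 13: ref 4 -> FAULT, evict 2, frames=[4,3] (faults so far: 12)
  step 14: ref 3 -> HIT, frames=[4,3] (faults so far: 12)
  step 15: ref 4 -> HIT, frames=[4,3] (faults so far: 12)
  LRU total faults: 12
--- Optimal ---
  step 0: ref 2 -> FAULT, frames=[2,-] (faults so far: 1)
  step 1: ref 1 -> FAULT, frames=[2,1] (faults so far: 2)
  step 2: ref 2 -> HIT, frames=[2,1] (faults so far: 2)
  step 3: ref 3 -> FAULT, evict 2, frames=[3,1] (faults so far: 3)
  step 4: ref 5 -> FAULT, evict 3, frames=[5,1] (faults so far: 4)
  step 5: ref 1 -> HIT, frames=[5,1] (faults so far: 4)
  step 6: ref 1 -> HIT, frames=[5,1] (faults so far: 4)
  step 7: ref 4 -> FAULT, evict 1, frames=[5,4] (faults so far: 5)
  step 8: ref 5 -> HIT, frames=[5,4] (faults so far: 5)
  step 9: ref 3 -> FAULT, evict 5, frames=[3,4] (faults so far: 6)
  step 10: ref 1 -> FAULT, evict 4, frames=[3,1] (faults so far: 7)
  step 11: ref 2 -> FAULT, evict 1, frames=[3,2] (faults so far: 8)
  step 12: ref 3 -> HIT, frames=[3,2] (faults so far: 8)
  step 13: ref 4 -> FAULT, evict 2, frames=[3,4] (faults so far: 9)
  step 14: ref 3 -> HIT, frames=[3,4] (faults so far: 9)
  step 15: ref 4 -> HIT, frames=[3,4] (faults so far: 9)
  Optimal total faults: 9

Answer: 12 12 9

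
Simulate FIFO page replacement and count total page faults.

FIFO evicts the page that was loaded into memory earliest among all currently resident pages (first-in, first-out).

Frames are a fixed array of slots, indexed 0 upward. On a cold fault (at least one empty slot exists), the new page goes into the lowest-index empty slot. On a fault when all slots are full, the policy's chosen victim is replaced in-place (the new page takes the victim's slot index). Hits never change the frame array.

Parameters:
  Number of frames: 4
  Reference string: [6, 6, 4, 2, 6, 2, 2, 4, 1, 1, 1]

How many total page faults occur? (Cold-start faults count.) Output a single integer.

Answer: 4

Derivation:
Step 0: ref 6 → FAULT, frames=[6,-,-,-]
Step 1: ref 6 → HIT, frames=[6,-,-,-]
Step 2: ref 4 → FAULT, frames=[6,4,-,-]
Step 3: ref 2 → FAULT, frames=[6,4,2,-]
Step 4: ref 6 → HIT, frames=[6,4,2,-]
Step 5: ref 2 → HIT, frames=[6,4,2,-]
Step 6: ref 2 → HIT, frames=[6,4,2,-]
Step 7: ref 4 → HIT, frames=[6,4,2,-]
Step 8: ref 1 → FAULT, frames=[6,4,2,1]
Step 9: ref 1 → HIT, frames=[6,4,2,1]
Step 10: ref 1 → HIT, frames=[6,4,2,1]
Total faults: 4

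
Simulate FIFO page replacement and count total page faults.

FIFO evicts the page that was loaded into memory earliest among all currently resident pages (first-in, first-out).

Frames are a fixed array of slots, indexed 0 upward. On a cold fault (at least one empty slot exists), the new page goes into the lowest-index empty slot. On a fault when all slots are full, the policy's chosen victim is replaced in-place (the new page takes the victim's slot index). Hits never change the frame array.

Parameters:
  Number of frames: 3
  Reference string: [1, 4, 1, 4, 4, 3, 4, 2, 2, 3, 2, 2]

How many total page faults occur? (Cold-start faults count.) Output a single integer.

Answer: 4

Derivation:
Step 0: ref 1 → FAULT, frames=[1,-,-]
Step 1: ref 4 → FAULT, frames=[1,4,-]
Step 2: ref 1 → HIT, frames=[1,4,-]
Step 3: ref 4 → HIT, frames=[1,4,-]
Step 4: ref 4 → HIT, frames=[1,4,-]
Step 5: ref 3 → FAULT, frames=[1,4,3]
Step 6: ref 4 → HIT, frames=[1,4,3]
Step 7: ref 2 → FAULT (evict 1), frames=[2,4,3]
Step 8: ref 2 → HIT, frames=[2,4,3]
Step 9: ref 3 → HIT, frames=[2,4,3]
Step 10: ref 2 → HIT, frames=[2,4,3]
Step 11: ref 2 → HIT, frames=[2,4,3]
Total faults: 4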